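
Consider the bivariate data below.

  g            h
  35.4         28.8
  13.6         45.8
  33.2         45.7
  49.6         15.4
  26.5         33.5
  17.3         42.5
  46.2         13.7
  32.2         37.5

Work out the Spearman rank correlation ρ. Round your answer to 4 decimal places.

Rank g: 6, 1, 5, 8, 3, 2, 7, 4
Rank h: 3, 8, 7, 2, 4, 6, 1, 5
d = rank(g) − rank(h): 3, -7, -2, 6, -1, -4, 6, -1; Σd² = 152
ρ = 1 − 6Σd² / [n(n²−1)] = 1 − 6×152 / (8×63) = 1 − 912/504 ≈ -0.8095

-0.8095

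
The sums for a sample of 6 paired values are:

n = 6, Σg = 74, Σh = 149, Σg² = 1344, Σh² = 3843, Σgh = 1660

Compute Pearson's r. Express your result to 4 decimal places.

-0.7158

r = (nΣgh − ΣgΣh) / √[(nΣg² − (Σg)²)(nΣh² − (Σh)²)]
Numerator: 6×1660 − 74×149 = -1066
Denominator: √[(8064 − 5476)(23058 − 22201)] = √[2588 × 857] = 1489.2669
r = -1066 / 1489.2669 ≈ -0.7158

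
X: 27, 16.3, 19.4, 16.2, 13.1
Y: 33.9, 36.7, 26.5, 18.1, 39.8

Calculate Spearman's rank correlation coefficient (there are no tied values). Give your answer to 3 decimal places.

-0.300

Rank X: 5, 3, 4, 2, 1
Rank Y: 3, 4, 2, 1, 5
d = rank(X) − rank(Y): 2, -1, 2, 1, -4; Σd² = 26
ρ = 1 − 6Σd² / [n(n²−1)] = 1 − 6×26 / (5×24) = 1 − 156/120 ≈ -0.300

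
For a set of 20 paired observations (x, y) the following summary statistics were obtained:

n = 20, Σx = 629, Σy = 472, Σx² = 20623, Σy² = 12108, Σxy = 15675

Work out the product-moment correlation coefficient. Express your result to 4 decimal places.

0.9202

r = (nΣxy − ΣxΣy) / √[(nΣx² − (Σx)²)(nΣy² − (Σy)²)]
Numerator: 20×15675 − 629×472 = 16612
Denominator: √[(412460 − 395641)(242160 − 222784)] = √[16819 × 19376] = 18052.2836
r = 16612 / 18052.2836 ≈ 0.9202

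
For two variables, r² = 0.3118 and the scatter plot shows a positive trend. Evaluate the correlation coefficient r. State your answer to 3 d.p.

0.558

|r| = √0.3118 = 0.558
The association is positive, so r = 0.558.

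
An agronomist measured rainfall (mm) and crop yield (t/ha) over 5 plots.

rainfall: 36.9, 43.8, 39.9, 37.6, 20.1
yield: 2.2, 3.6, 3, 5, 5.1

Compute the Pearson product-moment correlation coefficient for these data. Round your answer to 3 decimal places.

-0.542

n = 5, Σx = 178.3, Σy = 18.9, Σx² = 6689.83, Σy² = 77.81, Σxy = 649.07
nΣxy − ΣxΣy = 3245.35 − 3369.87 = -124.52
nΣx² − (Σx)² = 33449.15 − 31790.89 = 1658.26; nΣy² − (Σy)² = 389.05 − 357.21 = 31.84
r = -124.52 / √(1658.26 × 31.84) = -124.52 / 229.7803 ≈ -0.542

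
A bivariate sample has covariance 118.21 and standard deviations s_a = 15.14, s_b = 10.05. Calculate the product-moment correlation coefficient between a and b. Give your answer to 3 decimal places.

0.777

r = Cov(a,b) / (s_a · s_b) = 118.21 / (15.14 × 10.05)
  = 118.21 / 152.1570 ≈ 0.777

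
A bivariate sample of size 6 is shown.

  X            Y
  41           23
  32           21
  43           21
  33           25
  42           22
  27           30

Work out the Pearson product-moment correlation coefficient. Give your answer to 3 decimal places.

-0.728

n = 6, ΣX = 218, ΣY = 142, ΣX² = 8136, ΣY² = 3420, ΣXY = 5077
nΣXY − ΣXΣY = 30462 − 30956 = -494
nΣX² − (ΣX)² = 48816 − 47524 = 1292; nΣY² − (ΣY)² = 20520 − 20164 = 356
r = -494 / √(1292 × 356) = -494 / 678.1976 ≈ -0.728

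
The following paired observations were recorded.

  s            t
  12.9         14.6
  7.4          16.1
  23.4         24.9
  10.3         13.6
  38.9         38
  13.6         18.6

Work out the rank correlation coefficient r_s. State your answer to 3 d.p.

0.829

Rank s: 3, 1, 5, 2, 6, 4
Rank t: 2, 3, 5, 1, 6, 4
d = rank(s) − rank(t): 1, -2, 0, 1, 0, 0; Σd² = 6
ρ = 1 − 6Σd² / [n(n²−1)] = 1 − 6×6 / (6×35) = 1 − 36/210 ≈ 0.829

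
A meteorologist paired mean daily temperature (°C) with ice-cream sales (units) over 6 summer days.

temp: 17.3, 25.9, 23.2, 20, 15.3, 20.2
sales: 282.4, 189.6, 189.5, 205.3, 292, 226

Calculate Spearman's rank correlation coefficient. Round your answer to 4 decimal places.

Rank temp: 2, 6, 5, 3, 1, 4
Rank sales: 5, 2, 1, 3, 6, 4
d = rank(temp) − rank(sales): -3, 4, 4, 0, -5, 0; Σd² = 66
ρ = 1 − 6Σd² / [n(n²−1)] = 1 − 6×66 / (6×35) = 1 − 396/210 ≈ -0.8857

-0.8857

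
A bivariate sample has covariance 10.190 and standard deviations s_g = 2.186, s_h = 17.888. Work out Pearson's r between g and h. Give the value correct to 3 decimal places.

0.261

r = Cov(g,h) / (s_g · s_h) = 10.190 / (2.186 × 17.888)
  = 10.190 / 39.1032 ≈ 0.261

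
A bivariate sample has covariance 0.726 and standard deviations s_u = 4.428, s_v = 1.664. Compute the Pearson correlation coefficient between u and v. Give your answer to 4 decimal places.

r = Cov(u,v) / (s_u · s_v) = 0.726 / (4.428 × 1.664)
  = 0.726 / 7.3682 ≈ 0.0985

0.0985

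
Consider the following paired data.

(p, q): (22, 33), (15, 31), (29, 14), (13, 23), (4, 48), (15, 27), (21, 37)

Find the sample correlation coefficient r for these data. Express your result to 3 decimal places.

n = 7, Σp = 119, Σq = 213, Σp² = 2401, Σq² = 7177, Σpq = 3270
nΣpq − ΣpΣq = 22890 − 25347 = -2457
nΣp² − (Σp)² = 16807 − 14161 = 2646; nΣq² − (Σq)² = 50239 − 45369 = 4870
r = -2457 / √(2646 × 4870) = -2457 / 3589.7103 ≈ -0.684

-0.684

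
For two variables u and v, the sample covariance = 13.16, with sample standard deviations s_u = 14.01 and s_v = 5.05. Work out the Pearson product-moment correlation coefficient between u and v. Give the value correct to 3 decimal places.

r = Cov(u,v) / (s_u · s_v) = 13.16 / (14.01 × 5.05)
  = 13.16 / 70.7505 ≈ 0.186

0.186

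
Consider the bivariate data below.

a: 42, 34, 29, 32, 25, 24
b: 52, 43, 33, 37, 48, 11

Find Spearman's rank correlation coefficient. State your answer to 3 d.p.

0.657

Rank a: 6, 5, 3, 4, 2, 1
Rank b: 6, 4, 2, 3, 5, 1
d = rank(a) − rank(b): 0, 1, 1, 1, -3, 0; Σd² = 12
ρ = 1 − 6Σd² / [n(n²−1)] = 1 − 6×12 / (6×35) = 1 − 72/210 ≈ 0.657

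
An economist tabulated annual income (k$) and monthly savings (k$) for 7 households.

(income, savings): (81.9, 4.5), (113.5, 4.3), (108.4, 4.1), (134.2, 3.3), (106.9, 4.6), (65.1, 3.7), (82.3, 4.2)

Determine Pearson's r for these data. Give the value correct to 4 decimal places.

-0.2514

n = 7, Σx = 692.3, Σy = 28.7, Σx² = 71788.97, Σy² = 118.93, Σxy = 2822.17
nΣxy − ΣxΣy = 19755.19 − 19869.01 = -113.82
nΣx² − (Σx)² = 502522.79 − 479279.29 = 23243.5; nΣy² − (Σy)² = 832.51 − 823.69 = 8.82
r = -113.82 / √(23243.5 × 8.82) = -113.82 / 452.7777 ≈ -0.2514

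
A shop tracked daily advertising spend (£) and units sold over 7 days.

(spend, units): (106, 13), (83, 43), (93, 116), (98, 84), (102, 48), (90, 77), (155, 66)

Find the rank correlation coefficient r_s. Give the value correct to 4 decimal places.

-0.2143

Rank spend: 6, 1, 3, 4, 5, 2, 7
Rank units: 1, 2, 7, 6, 3, 5, 4
d = rank(spend) − rank(units): 5, -1, -4, -2, 2, -3, 3; Σd² = 68
ρ = 1 − 6Σd² / [n(n²−1)] = 1 − 6×68 / (7×48) = 1 − 408/336 ≈ -0.2143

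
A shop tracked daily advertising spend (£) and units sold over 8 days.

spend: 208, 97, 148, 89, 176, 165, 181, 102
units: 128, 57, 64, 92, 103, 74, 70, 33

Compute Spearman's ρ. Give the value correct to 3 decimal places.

Rank spend: 8, 2, 4, 1, 6, 5, 7, 3
Rank units: 8, 2, 3, 6, 7, 5, 4, 1
d = rank(spend) − rank(units): 0, 0, 1, -5, -1, 0, 3, 2; Σd² = 40
ρ = 1 − 6Σd² / [n(n²−1)] = 1 − 6×40 / (8×63) = 1 − 240/504 ≈ 0.524

0.524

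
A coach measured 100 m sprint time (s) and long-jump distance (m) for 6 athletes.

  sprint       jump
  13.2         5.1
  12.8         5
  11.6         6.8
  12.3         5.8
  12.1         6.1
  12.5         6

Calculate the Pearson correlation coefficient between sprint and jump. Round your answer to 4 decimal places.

n = 6, Σx = 74.5, Σy = 34.8, Σx² = 926.59, Σy² = 204.1, Σxy = 430.35
nΣxy − ΣxΣy = 2582.1 − 2592.6 = -10.5
nΣx² − (Σx)² = 5559.54 − 5550.25 = 9.29; nΣy² − (Σy)² = 1224.6 − 1211.04 = 13.56
r = -10.5 / √(9.29 × 13.56) = -10.5 / 11.2237 ≈ -0.9355

-0.9355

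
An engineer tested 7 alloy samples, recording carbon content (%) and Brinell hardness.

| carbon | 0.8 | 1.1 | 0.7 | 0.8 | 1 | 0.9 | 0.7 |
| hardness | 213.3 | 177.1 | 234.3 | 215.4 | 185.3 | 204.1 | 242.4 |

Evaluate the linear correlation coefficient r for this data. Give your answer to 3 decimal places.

n = 7, Σx = 6, Σy = 1471.9, Σx² = 5.28, Σy² = 312905.61, Σxy = 1240.45
nΣxy − ΣxΣy = 8683.15 − 8831.4 = -148.25
nΣx² − (Σx)² = 36.96 − 36 = 0.96; nΣy² − (Σy)² = 2190339.27 − 2166489.61 = 23849.66
r = -148.25 / √(0.96 × 23849.66) = -148.25 / 151.3132 ≈ -0.980

-0.980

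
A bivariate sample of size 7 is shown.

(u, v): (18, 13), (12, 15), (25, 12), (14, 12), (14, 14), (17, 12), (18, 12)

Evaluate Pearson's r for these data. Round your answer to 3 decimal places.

-0.616

n = 7, Σu = 118, Σv = 90, Σu² = 2098, Σv² = 1166, Σuv = 1498
nΣuv − ΣuΣv = 10486 − 10620 = -134
nΣu² − (Σu)² = 14686 − 13924 = 762; nΣv² − (Σv)² = 8162 − 8100 = 62
r = -134 / √(762 × 62) = -134 / 217.3568 ≈ -0.616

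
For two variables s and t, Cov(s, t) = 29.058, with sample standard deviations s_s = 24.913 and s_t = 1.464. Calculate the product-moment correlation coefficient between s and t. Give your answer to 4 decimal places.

0.7967

r = Cov(s,t) / (s_s · s_t) = 29.058 / (24.913 × 1.464)
  = 29.058 / 36.4726 ≈ 0.7967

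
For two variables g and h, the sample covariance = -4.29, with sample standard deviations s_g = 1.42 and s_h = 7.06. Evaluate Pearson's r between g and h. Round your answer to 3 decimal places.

r = Cov(g,h) / (s_g · s_h) = -4.29 / (1.42 × 7.06)
  = -4.29 / 10.0252 ≈ -0.428

-0.428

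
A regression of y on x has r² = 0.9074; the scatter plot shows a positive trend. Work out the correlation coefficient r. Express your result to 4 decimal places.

0.9526

|r| = √0.9074 = 0.9526
The association is positive, so r = 0.9526.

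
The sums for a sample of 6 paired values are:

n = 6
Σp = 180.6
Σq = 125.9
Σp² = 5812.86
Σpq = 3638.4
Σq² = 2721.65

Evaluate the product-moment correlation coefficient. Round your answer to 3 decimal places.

r = (nΣpq − ΣpΣq) / √[(nΣp² − (Σp)²)(nΣq² − (Σq)²)]
Numerator: 6×3638.4 − 180.6×125.9 = -907.14
Denominator: √[(34877.16 − 32616.36)(16329.9 − 15850.81)] = √[2260.8 × 479.09] = 1040.7337
r = -907.14 / 1040.7337 ≈ -0.872

-0.872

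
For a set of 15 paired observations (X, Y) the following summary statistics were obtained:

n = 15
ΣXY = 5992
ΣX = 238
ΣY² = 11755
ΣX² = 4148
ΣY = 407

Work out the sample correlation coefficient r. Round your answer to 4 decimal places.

r = (nΣXY − ΣXΣY) / √[(nΣX² − (ΣX)²)(nΣY² − (ΣY)²)]
Numerator: 15×5992 − 238×407 = -6986
Denominator: √[(62220 − 56644)(176325 − 165649)] = √[5576 × 10676] = 7715.5282
r = -6986 / 7715.5282 ≈ -0.9054

-0.9054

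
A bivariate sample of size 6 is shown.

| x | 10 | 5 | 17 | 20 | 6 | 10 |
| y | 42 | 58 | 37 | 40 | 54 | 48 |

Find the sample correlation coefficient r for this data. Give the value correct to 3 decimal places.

-0.882

n = 6, Σx = 68, Σy = 279, Σx² = 950, Σy² = 13317, Σxy = 2943
nΣxy − ΣxΣy = 17658 − 18972 = -1314
nΣx² − (Σx)² = 5700 − 4624 = 1076; nΣy² − (Σy)² = 79902 − 77841 = 2061
r = -1314 / √(1076 × 2061) = -1314 / 1489.1729 ≈ -0.882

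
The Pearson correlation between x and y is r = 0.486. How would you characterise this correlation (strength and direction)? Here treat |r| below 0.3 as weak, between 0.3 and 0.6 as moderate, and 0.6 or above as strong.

moderate positive

r = 0.486 > 0 so the relationship is positive.
|r| = 0.486, which falls in the moderate range.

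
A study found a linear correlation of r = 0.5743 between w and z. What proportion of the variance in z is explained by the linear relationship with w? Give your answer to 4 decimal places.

0.3298

r² = (0.5743)² = 0.3298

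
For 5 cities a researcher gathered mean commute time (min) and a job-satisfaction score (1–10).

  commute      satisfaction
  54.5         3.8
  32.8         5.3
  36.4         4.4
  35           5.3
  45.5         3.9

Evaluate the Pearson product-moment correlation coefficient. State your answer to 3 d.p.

n = 5, Σx = 204.2, Σy = 22.7, Σx² = 8666.3, Σy² = 105.19, Σxy = 904.05
nΣxy − ΣxΣy = 4520.25 − 4635.34 = -115.09
nΣx² − (Σx)² = 43331.5 − 41697.64 = 1633.86; nΣy² − (Σy)² = 525.95 − 515.29 = 10.66
r = -115.09 / √(1633.86 × 10.66) = -115.09 / 131.9733 ≈ -0.872

-0.872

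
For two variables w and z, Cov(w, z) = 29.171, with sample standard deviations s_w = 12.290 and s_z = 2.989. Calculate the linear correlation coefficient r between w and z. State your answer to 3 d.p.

r = Cov(w,z) / (s_w · s_z) = 29.171 / (12.290 × 2.989)
  = 29.171 / 36.7348 ≈ 0.794

0.794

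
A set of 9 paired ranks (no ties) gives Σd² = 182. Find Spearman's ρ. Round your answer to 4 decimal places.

ρ = 1 − 6Σd² / [n(n²−1)] = 1 − 6×182 / (9×80)
  = 1 − 1092/720 = 1 − 1.51667 ≈ -0.5167

-0.5167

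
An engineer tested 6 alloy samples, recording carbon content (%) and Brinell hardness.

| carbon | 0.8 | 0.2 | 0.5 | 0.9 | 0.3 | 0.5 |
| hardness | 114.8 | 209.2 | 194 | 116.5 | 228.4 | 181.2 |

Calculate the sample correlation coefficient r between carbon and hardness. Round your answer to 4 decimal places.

n = 6, Σx = 3.2, Σy = 1044.1, Σx² = 2.08, Σy² = 193151.93, Σxy = 494.65
nΣxy − ΣxΣy = 2967.9 − 3341.12 = -373.22
nΣx² − (Σx)² = 12.48 − 10.24 = 2.24; nΣy² − (Σy)² = 1158911.58 − 1090144.81 = 68766.77
r = -373.22 / √(2.24 × 68766.77) = -373.22 / 392.4762 ≈ -0.9509

-0.9509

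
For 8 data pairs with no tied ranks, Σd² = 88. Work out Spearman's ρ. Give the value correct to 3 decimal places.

ρ = 1 − 6Σd² / [n(n²−1)] = 1 − 6×88 / (8×63)
  = 1 − 528/504 = 1 − 1.0476 ≈ -0.048

-0.048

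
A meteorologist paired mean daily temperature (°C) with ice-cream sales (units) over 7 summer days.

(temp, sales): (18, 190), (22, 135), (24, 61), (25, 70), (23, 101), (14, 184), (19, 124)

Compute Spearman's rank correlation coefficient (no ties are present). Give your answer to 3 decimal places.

-0.893

Rank temp: 2, 4, 6, 7, 5, 1, 3
Rank sales: 7, 5, 1, 2, 3, 6, 4
d = rank(temp) − rank(sales): -5, -1, 5, 5, 2, -5, -1; Σd² = 106
ρ = 1 − 6Σd² / [n(n²−1)] = 1 − 6×106 / (7×48) = 1 − 636/336 ≈ -0.893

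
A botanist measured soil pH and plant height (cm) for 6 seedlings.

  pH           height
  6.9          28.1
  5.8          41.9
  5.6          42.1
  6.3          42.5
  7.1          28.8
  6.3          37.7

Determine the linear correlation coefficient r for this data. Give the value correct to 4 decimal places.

-0.9017

n = 6, Σx = 38, Σy = 221.1, Σx² = 242.4, Σy² = 8374.61, Σxy = 1382.41
nΣxy − ΣxΣy = 8294.46 − 8401.8 = -107.34
nΣx² − (Σx)² = 1454.4 − 1444 = 10.4; nΣy² − (Σy)² = 50247.66 − 48885.21 = 1362.45
r = -107.34 / √(10.4 × 1362.45) = -107.34 / 119.0356 ≈ -0.9017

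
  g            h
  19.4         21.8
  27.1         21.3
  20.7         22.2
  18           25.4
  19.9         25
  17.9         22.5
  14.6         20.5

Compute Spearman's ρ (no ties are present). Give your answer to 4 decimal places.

Rank g: 4, 7, 6, 3, 5, 2, 1
Rank h: 3, 2, 4, 7, 6, 5, 1
d = rank(g) − rank(h): 1, 5, 2, -4, -1, -3, 0; Σd² = 56
ρ = 1 − 6Σd² / [n(n²−1)] = 1 − 6×56 / (7×48) = 1 − 336/336 ≈ 0.0000

0.0000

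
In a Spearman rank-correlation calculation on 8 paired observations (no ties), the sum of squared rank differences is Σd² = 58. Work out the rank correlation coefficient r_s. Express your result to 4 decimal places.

ρ = 1 − 6Σd² / [n(n²−1)] = 1 − 6×58 / (8×63)
  = 1 − 348/504 = 1 − 0.69048 ≈ 0.3095

0.3095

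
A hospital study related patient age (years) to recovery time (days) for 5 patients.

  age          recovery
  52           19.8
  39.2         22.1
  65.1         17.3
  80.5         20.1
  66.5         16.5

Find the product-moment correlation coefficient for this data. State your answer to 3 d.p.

n = 5, Σx = 303.3, Σy = 95.8, Σx² = 19381.15, Σy² = 1856, Σxy = 5737.45
nΣxy − ΣxΣy = 28687.25 − 29056.14 = -368.89
nΣx² − (Σx)² = 96905.75 − 91990.89 = 4914.86; nΣy² − (Σy)² = 9280 − 9177.64 = 102.36
r = -368.89 / √(4914.86 × 102.36) = -368.89 / 709.2849 ≈ -0.520

-0.520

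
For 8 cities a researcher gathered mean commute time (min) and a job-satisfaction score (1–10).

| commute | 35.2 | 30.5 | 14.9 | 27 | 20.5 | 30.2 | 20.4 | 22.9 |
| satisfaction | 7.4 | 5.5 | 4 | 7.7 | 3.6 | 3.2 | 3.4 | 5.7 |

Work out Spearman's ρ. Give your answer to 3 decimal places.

0.381

Rank commute: 8, 7, 1, 5, 3, 6, 2, 4
Rank satisfaction: 7, 5, 4, 8, 3, 1, 2, 6
d = rank(commute) − rank(satisfaction): 1, 2, -3, -3, 0, 5, 0, -2; Σd² = 52
ρ = 1 − 6Σd² / [n(n²−1)] = 1 − 6×52 / (8×63) = 1 − 312/504 ≈ 0.381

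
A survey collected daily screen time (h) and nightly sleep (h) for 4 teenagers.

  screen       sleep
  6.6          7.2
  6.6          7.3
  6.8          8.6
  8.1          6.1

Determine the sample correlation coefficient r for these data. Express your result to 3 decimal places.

n = 4, Σx = 28.1, Σy = 29.2, Σx² = 198.97, Σy² = 216.3, Σxy = 203.59
nΣxy − ΣxΣy = 814.36 − 820.52 = -6.16
nΣx² − (Σx)² = 795.88 − 789.61 = 6.27; nΣy² − (Σy)² = 865.2 − 852.64 = 12.56
r = -6.16 / √(6.27 × 12.56) = -6.16 / 8.8742 ≈ -0.694

-0.694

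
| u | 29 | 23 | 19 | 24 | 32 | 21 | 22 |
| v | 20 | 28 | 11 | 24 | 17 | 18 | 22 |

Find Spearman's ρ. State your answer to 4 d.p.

0.2143

Rank u: 6, 4, 1, 5, 7, 2, 3
Rank v: 4, 7, 1, 6, 2, 3, 5
d = rank(u) − rank(v): 2, -3, 0, -1, 5, -1, -2; Σd² = 44
ρ = 1 − 6Σd² / [n(n²−1)] = 1 − 6×44 / (7×48) = 1 − 264/336 ≈ 0.2143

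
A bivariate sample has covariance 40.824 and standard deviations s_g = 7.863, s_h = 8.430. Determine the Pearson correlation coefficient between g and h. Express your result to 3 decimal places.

r = Cov(g,h) / (s_g · s_h) = 40.824 / (7.863 × 8.430)
  = 40.824 / 66.2851 ≈ 0.616

0.616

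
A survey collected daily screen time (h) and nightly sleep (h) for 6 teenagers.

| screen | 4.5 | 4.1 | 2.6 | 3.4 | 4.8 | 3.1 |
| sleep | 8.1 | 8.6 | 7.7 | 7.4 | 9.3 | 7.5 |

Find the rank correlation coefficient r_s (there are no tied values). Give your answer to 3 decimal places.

0.714

Rank screen: 5, 4, 1, 3, 6, 2
Rank sleep: 4, 5, 3, 1, 6, 2
d = rank(screen) − rank(sleep): 1, -1, -2, 2, 0, 0; Σd² = 10
ρ = 1 − 6Σd² / [n(n²−1)] = 1 − 6×10 / (6×35) = 1 − 60/210 ≈ 0.714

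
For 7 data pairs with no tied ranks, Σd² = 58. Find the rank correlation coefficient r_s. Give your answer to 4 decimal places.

ρ = 1 − 6Σd² / [n(n²−1)] = 1 − 6×58 / (7×48)
  = 1 − 348/336 = 1 − 1.03571 ≈ -0.0357

-0.0357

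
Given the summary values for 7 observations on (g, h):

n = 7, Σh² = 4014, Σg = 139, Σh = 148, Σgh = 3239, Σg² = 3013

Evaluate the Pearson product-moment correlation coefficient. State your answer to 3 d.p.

0.635

r = (nΣgh − ΣgΣh) / √[(nΣg² − (Σg)²)(nΣh² − (Σh)²)]
Numerator: 7×3239 − 139×148 = 2101
Denominator: √[(21091 − 19321)(28098 − 21904)] = √[1770 × 6194] = 3311.0995
r = 2101 / 3311.0995 ≈ 0.635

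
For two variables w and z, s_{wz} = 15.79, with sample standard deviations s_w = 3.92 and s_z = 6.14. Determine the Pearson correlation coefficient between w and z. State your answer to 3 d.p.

0.656

r = Cov(w,z) / (s_w · s_z) = 15.79 / (3.92 × 6.14)
  = 15.79 / 24.0688 ≈ 0.656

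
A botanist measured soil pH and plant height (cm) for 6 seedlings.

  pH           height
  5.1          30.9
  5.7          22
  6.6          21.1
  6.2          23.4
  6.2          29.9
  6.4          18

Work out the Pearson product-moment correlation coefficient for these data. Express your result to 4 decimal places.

-0.6246

n = 6, Σx = 36.2, Σy = 145.3, Σx² = 219.9, Σy² = 3649.59, Σxy = 867.91
nΣxy − ΣxΣy = 5207.46 − 5259.86 = -52.4
nΣx² − (Σx)² = 1319.4 − 1310.44 = 8.96; nΣy² − (Σy)² = 21897.54 − 21112.09 = 785.45
r = -52.4 / √(8.96 × 785.45) = -52.4 / 83.8906 ≈ -0.6246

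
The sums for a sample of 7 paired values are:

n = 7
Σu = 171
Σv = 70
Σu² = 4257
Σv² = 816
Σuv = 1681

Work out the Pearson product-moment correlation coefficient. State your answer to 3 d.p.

r = (nΣuv − ΣuΣv) / √[(nΣu² − (Σu)²)(nΣv² − (Σv)²)]
Numerator: 7×1681 − 171×70 = -203
Denominator: √[(29799 − 29241)(5712 − 4900)] = √[558 × 812] = 673.1241
r = -203 / 673.1241 ≈ -0.302

-0.302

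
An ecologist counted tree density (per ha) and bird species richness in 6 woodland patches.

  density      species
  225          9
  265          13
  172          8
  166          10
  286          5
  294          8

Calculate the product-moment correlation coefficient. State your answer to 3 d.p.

-0.201

n = 6, Σx = 1408, Σy = 53, Σx² = 346222, Σy² = 503, Σxy = 12288
nΣxy − ΣxΣy = 73728 − 74624 = -896
nΣx² − (Σx)² = 2077332 − 1982464 = 94868; nΣy² − (Σy)² = 3018 − 2809 = 209
r = -896 / √(94868 × 209) = -896 / 4452.7982 ≈ -0.201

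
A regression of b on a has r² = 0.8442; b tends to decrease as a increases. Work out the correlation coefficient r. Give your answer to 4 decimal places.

|r| = √0.8442 = 0.9188
The association is negative, so r = −0.9188.

-0.9188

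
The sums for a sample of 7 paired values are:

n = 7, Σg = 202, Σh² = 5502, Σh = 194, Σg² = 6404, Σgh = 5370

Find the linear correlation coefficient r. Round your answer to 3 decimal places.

-0.850

r = (nΣgh − ΣgΣh) / √[(nΣg² − (Σg)²)(nΣh² − (Σh)²)]
Numerator: 7×5370 − 202×194 = -1598
Denominator: √[(44828 − 40804)(38514 − 37636)] = √[4024 × 878] = 1879.6468
r = -1598 / 1879.6468 ≈ -0.850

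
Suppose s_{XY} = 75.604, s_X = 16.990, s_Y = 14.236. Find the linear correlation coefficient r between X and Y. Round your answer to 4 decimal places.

r = Cov(X,Y) / (s_X · s_Y) = 75.604 / (16.990 × 14.236)
  = 75.604 / 241.8696 ≈ 0.3126

0.3126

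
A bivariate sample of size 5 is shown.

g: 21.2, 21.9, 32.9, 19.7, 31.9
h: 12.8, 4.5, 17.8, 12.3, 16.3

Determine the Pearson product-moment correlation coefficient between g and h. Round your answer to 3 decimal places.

n = 5, Σg = 127.6, Σh = 63.7, Σg² = 3417.16, Σh² = 917.91, Σgh = 1717.81
nΣgh − ΣgΣh = 8589.05 − 8128.12 = 460.93
nΣg² − (Σg)² = 17085.8 − 16281.76 = 804.04; nΣh² − (Σh)² = 4589.55 − 4057.69 = 531.86
r = 460.93 / √(804.04 × 531.86) = 460.93 / 653.9394 ≈ 0.705

0.705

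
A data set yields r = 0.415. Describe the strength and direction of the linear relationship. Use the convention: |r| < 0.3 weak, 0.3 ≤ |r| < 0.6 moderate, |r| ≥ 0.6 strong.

moderate positive

r = 0.415 > 0 so the relationship is positive.
|r| = 0.415, which falls in the moderate range.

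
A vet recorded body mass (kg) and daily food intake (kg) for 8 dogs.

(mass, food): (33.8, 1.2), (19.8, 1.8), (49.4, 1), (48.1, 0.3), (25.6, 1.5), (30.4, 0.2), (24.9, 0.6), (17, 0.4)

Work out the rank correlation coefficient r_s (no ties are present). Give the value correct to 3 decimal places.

Rank mass: 6, 2, 8, 7, 4, 5, 3, 1
Rank food: 6, 8, 5, 2, 7, 1, 4, 3
d = rank(mass) − rank(food): 0, -6, 3, 5, -3, 4, -1, -2; Σd² = 100
ρ = 1 − 6Σd² / [n(n²−1)] = 1 − 6×100 / (8×63) = 1 − 600/504 ≈ -0.190

-0.190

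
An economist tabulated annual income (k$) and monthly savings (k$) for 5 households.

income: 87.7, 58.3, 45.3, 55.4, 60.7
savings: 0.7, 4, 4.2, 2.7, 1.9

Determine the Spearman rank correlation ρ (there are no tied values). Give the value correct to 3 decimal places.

Rank income: 5, 3, 1, 2, 4
Rank savings: 1, 4, 5, 3, 2
d = rank(income) − rank(savings): 4, -1, -4, -1, 2; Σd² = 38
ρ = 1 − 6Σd² / [n(n²−1)] = 1 − 6×38 / (5×24) = 1 − 228/120 ≈ -0.900

-0.900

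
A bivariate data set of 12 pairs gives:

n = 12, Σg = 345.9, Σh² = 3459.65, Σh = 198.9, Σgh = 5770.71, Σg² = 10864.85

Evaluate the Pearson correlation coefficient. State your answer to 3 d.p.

r = (nΣgh − ΣgΣh) / √[(nΣg² − (Σg)²)(nΣh² − (Σh)²)]
Numerator: 12×5770.71 − 345.9×198.9 = 449.01
Denominator: √[(130378.2 − 119646.81)(41515.8 − 39561.21)] = √[10731.39 × 1954.59] = 4579.8982
r = 449.01 / 4579.8982 ≈ 0.098

0.098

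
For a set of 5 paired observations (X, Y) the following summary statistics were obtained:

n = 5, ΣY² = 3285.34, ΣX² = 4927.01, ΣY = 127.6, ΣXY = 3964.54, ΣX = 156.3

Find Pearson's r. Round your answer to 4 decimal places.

-0.7024

r = (nΣXY − ΣXΣY) / √[(nΣX² − (ΣX)²)(nΣY² − (ΣY)²)]
Numerator: 5×3964.54 − 156.3×127.6 = -121.18
Denominator: √[(24635.05 − 24429.69)(16426.7 − 16281.76)] = √[205.36 × 144.94] = 172.5250
r = -121.18 / 172.5250 ≈ -0.7024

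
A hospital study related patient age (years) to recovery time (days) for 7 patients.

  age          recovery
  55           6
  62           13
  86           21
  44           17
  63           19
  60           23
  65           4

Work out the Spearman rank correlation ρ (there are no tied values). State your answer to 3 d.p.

0.071

Rank age: 2, 4, 7, 1, 5, 3, 6
Rank recovery: 2, 3, 6, 4, 5, 7, 1
d = rank(age) − rank(recovery): 0, 1, 1, -3, 0, -4, 5; Σd² = 52
ρ = 1 − 6Σd² / [n(n²−1)] = 1 − 6×52 / (7×48) = 1 − 312/336 ≈ 0.071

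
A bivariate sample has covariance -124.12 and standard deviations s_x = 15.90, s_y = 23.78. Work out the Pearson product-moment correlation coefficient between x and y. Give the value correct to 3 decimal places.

r = Cov(x,y) / (s_x · s_y) = -124.12 / (15.90 × 23.78)
  = -124.12 / 378.1020 ≈ -0.328

-0.328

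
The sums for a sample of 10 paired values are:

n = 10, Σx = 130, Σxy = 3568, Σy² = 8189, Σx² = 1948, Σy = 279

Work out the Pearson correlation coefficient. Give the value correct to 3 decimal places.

r = (nΣxy − ΣxΣy) / √[(nΣx² − (Σx)²)(nΣy² − (Σy)²)]
Numerator: 10×3568 − 130×279 = -590
Denominator: √[(19480 − 16900)(81890 − 77841)] = √[2580 × 4049] = 3232.0922
r = -590 / 3232.0922 ≈ -0.183

-0.183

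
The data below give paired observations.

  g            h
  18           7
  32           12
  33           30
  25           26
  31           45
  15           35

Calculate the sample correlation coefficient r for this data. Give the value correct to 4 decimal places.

0.1674

n = 6, Σg = 154, Σh = 155, Σg² = 4248, Σh² = 5019, Σgh = 4070
nΣgh − ΣgΣh = 24420 − 23870 = 550
nΣg² − (Σg)² = 25488 − 23716 = 1772; nΣh² − (Σh)² = 30114 − 24025 = 6089
r = 550 / √(1772 × 6089) = 550 / 3284.7691 ≈ 0.1674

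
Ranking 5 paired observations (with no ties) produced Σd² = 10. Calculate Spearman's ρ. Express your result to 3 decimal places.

0.500

ρ = 1 − 6Σd² / [n(n²−1)] = 1 − 6×10 / (5×24)
  = 1 − 60/120 = 1 − 0.5000 ≈ 0.500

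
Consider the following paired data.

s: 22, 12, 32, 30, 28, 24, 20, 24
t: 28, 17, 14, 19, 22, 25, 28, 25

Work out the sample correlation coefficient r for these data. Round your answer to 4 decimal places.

-0.2531

n = 8, Σs = 192, Σt = 178, Σs² = 4888, Σt² = 4148, Σst = 4214
nΣst − ΣsΣt = 33712 − 34176 = -464
nΣs² − (Σs)² = 39104 − 36864 = 2240; nΣt² − (Σt)² = 33184 − 31684 = 1500
r = -464 / √(2240 × 1500) = -464 / 1833.0303 ≈ -0.2531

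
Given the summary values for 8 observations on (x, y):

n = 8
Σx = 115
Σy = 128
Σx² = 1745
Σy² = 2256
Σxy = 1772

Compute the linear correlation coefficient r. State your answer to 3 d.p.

r = (nΣxy − ΣxΣy) / √[(nΣx² − (Σx)²)(nΣy² − (Σy)²)]
Numerator: 8×1772 − 115×128 = -544
Denominator: √[(13960 − 13225)(18048 − 16384)] = √[735 × 1664] = 1105.9114
r = -544 / 1105.9114 ≈ -0.492

-0.492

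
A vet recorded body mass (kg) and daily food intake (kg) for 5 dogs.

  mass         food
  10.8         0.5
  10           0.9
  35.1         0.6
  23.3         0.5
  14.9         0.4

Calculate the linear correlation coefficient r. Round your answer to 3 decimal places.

n = 5, Σx = 94.1, Σy = 2.9, Σx² = 2213.55, Σy² = 1.83, Σxy = 53.07
nΣxy − ΣxΣy = 265.35 − 272.89 = -7.54
nΣx² − (Σx)² = 11067.75 − 8854.81 = 2212.94; nΣy² − (Σy)² = 9.15 − 8.41 = 0.74
r = -7.54 / √(2212.94 × 0.74) = -7.54 / 40.4670 ≈ -0.186

-0.186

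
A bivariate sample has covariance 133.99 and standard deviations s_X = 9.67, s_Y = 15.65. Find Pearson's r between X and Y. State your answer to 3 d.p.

r = Cov(X,Y) / (s_X · s_Y) = 133.99 / (9.67 × 15.65)
  = 133.99 / 151.3355 ≈ 0.885

0.885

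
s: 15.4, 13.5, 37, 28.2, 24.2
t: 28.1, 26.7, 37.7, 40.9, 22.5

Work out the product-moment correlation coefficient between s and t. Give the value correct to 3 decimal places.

n = 5, Σs = 118.3, Σt = 155.9, Σs² = 3169.29, Σt² = 5102.85, Σst = 3885.97
nΣst − ΣsΣt = 19429.85 − 18442.97 = 986.88
nΣs² − (Σs)² = 15846.45 − 13994.89 = 1851.56; nΣt² − (Σt)² = 25514.25 − 24304.81 = 1209.44
r = 986.88 / √(1851.56 × 1209.44) = 986.88 / 1496.4460 ≈ 0.659

0.659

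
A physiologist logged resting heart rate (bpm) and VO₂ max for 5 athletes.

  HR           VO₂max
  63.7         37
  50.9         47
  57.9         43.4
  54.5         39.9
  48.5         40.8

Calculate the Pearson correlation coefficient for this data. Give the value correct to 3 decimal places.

-0.563

n = 5, Σx = 275.5, Σy = 208.1, Σx² = 15323.41, Σy² = 8718.21, Σxy = 11415.41
nΣxy − ΣxΣy = 57077.05 − 57331.55 = -254.5
nΣx² − (Σx)² = 76617.05 − 75900.25 = 716.8; nΣy² − (Σy)² = 43591.05 − 43305.61 = 285.44
r = -254.5 / √(716.8 × 285.44) = -254.5 / 452.3311 ≈ -0.563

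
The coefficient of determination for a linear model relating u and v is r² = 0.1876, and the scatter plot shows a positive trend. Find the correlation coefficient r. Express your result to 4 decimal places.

|r| = √0.1876 = 0.4331
The association is positive, so r = 0.4331.

0.4331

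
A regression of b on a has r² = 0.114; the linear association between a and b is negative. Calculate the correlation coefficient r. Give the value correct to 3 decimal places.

-0.338

|r| = √0.114 = 0.338
The association is negative, so r = −0.338.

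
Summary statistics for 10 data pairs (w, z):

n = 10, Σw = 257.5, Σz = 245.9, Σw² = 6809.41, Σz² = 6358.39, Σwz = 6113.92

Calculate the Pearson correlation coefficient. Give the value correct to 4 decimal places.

-0.9235

r = (nΣwz − ΣwΣz) / √[(nΣw² − (Σw)²)(nΣz² − (Σz)²)]
Numerator: 10×6113.92 − 257.5×245.9 = -2180.05
Denominator: √[(68094.1 − 66306.25)(63583.9 − 60466.81)] = √[1787.85 × 3117.09] = 2360.6968
r = -2180.05 / 2360.6968 ≈ -0.9235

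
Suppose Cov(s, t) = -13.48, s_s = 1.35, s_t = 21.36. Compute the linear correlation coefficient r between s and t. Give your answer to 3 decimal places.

r = Cov(s,t) / (s_s · s_t) = -13.48 / (1.35 × 21.36)
  = -13.48 / 28.8360 ≈ -0.467

-0.467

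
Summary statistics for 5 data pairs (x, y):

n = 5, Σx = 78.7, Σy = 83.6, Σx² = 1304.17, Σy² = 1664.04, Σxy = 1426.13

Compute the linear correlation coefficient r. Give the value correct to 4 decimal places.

0.8354

r = (nΣxy − ΣxΣy) / √[(nΣx² − (Σx)²)(nΣy² − (Σy)²)]
Numerator: 5×1426.13 − 78.7×83.6 = 551.33
Denominator: √[(6520.85 − 6193.69)(8320.2 − 6988.96)] = √[327.16 × 1331.24] = 659.9458
r = 551.33 / 659.9458 ≈ 0.8354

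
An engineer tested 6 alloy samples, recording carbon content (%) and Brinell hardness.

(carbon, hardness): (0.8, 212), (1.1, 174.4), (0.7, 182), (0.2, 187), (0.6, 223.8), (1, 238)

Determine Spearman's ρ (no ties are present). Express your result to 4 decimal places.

-0.1429

Rank carbon: 4, 6, 3, 1, 2, 5
Rank hardness: 4, 1, 2, 3, 5, 6
d = rank(carbon) − rank(hardness): 0, 5, 1, -2, -3, -1; Σd² = 40
ρ = 1 − 6Σd² / [n(n²−1)] = 1 − 6×40 / (6×35) = 1 − 240/210 ≈ -0.1429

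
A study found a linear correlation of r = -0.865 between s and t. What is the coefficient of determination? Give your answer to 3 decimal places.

r² = (-0.865)² = 0.748

0.748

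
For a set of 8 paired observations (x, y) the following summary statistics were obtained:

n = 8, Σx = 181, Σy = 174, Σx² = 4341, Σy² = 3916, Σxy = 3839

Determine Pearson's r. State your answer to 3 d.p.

-0.544

r = (nΣxy − ΣxΣy) / √[(nΣx² − (Σx)²)(nΣy² − (Σy)²)]
Numerator: 8×3839 − 181×174 = -782
Denominator: √[(34728 − 32761)(31328 − 30276)] = √[1967 × 1052] = 1438.5006
r = -782 / 1438.5006 ≈ -0.544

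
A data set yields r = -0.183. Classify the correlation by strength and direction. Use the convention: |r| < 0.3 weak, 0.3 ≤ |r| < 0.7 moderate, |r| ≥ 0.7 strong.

weak negative

r = -0.183 < 0 so the relationship is negative.
|r| = 0.183, which falls in the weak range.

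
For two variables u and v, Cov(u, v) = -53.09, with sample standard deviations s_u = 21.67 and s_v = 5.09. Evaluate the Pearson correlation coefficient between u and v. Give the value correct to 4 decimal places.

r = Cov(u,v) / (s_u · s_v) = -53.09 / (21.67 × 5.09)
  = -53.09 / 110.3003 ≈ -0.4813

-0.4813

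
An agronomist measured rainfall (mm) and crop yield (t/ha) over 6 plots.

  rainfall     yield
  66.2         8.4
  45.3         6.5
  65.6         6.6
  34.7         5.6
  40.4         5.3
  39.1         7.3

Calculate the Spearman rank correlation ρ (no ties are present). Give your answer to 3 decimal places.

Rank rainfall: 6, 4, 5, 1, 3, 2
Rank yield: 6, 3, 4, 2, 1, 5
d = rank(rainfall) − rank(yield): 0, 1, 1, -1, 2, -3; Σd² = 16
ρ = 1 − 6Σd² / [n(n²−1)] = 1 − 6×16 / (6×35) = 1 − 96/210 ≈ 0.543

0.543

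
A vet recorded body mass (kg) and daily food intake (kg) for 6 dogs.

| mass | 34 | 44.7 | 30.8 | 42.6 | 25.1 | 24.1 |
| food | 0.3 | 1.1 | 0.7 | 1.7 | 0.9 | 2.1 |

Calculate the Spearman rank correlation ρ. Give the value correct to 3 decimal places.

Rank mass: 4, 6, 3, 5, 2, 1
Rank food: 1, 4, 2, 5, 3, 6
d = rank(mass) − rank(food): 3, 2, 1, 0, -1, -5; Σd² = 40
ρ = 1 − 6Σd² / [n(n²−1)] = 1 − 6×40 / (6×35) = 1 − 240/210 ≈ -0.143

-0.143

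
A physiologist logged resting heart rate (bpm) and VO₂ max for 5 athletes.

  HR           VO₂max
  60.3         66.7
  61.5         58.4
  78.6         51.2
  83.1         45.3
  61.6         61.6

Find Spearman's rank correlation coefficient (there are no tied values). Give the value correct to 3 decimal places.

Rank HR: 1, 2, 4, 5, 3
Rank VO₂max: 5, 3, 2, 1, 4
d = rank(HR) − rank(VO₂max): -4, -1, 2, 4, -1; Σd² = 38
ρ = 1 − 6Σd² / [n(n²−1)] = 1 − 6×38 / (5×24) = 1 − 228/120 ≈ -0.900

-0.900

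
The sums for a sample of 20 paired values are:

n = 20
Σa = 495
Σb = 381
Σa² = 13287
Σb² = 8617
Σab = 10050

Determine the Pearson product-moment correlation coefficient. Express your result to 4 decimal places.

0.5228

r = (nΣab − ΣaΣb) / √[(nΣa² − (Σa)²)(nΣb² − (Σb)²)]
Numerator: 20×10050 − 495×381 = 12405
Denominator: √[(265740 − 245025)(172340 − 145161)] = √[20715 × 27179] = 23727.8947
r = 12405 / 23727.8947 ≈ 0.5228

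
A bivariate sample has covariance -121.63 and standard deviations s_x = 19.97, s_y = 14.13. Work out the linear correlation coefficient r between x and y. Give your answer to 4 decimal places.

-0.4310

r = Cov(x,y) / (s_x · s_y) = -121.63 / (19.97 × 14.13)
  = -121.63 / 282.1761 ≈ -0.4310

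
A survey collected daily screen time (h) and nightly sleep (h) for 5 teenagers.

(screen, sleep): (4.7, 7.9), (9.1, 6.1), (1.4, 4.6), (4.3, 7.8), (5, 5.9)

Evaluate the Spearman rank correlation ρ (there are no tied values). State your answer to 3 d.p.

0.200

Rank screen: 3, 5, 1, 2, 4
Rank sleep: 5, 3, 1, 4, 2
d = rank(screen) − rank(sleep): -2, 2, 0, -2, 2; Σd² = 16
ρ = 1 − 6Σd² / [n(n²−1)] = 1 − 6×16 / (5×24) = 1 − 96/120 ≈ 0.200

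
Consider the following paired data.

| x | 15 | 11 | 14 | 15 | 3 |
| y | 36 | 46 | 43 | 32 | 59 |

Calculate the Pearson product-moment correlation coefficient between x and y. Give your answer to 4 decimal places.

n = 5, Σx = 58, Σy = 216, Σx² = 776, Σy² = 9766, Σxy = 2305
nΣxy − ΣxΣy = 11525 − 12528 = -1003
nΣx² − (Σx)² = 3880 − 3364 = 516; nΣy² − (Σy)² = 48830 − 46656 = 2174
r = -1003 / √(516 × 2174) = -1003 / 1059.1430 ≈ -0.9470

-0.9470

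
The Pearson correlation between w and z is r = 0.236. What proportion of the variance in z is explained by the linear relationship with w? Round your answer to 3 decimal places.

r² = (0.236)² = 0.056

0.056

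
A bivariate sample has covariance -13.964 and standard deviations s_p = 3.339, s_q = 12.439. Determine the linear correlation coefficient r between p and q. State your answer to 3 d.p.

r = Cov(p,q) / (s_p · s_q) = -13.964 / (3.339 × 12.439)
  = -13.964 / 41.5338 ≈ -0.336

-0.336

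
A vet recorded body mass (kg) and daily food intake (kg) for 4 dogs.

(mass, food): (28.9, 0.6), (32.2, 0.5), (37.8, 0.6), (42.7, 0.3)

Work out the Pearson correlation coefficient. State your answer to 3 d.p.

-0.723

n = 4, Σx = 141.6, Σy = 2, Σx² = 5124.18, Σy² = 1.06, Σxy = 68.93
nΣxy − ΣxΣy = 275.72 − 283.2 = -7.48
nΣx² − (Σx)² = 20496.72 − 20050.56 = 446.16; nΣy² − (Σy)² = 4.24 − 4 = 0.24
r = -7.48 / √(446.16 × 0.24) = -7.48 / 10.3479 ≈ -0.723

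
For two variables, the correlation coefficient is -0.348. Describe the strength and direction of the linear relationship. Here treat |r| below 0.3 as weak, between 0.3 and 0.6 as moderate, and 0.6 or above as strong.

moderate negative

r = -0.348 < 0 so the relationship is negative.
|r| = 0.348, which falls in the moderate range.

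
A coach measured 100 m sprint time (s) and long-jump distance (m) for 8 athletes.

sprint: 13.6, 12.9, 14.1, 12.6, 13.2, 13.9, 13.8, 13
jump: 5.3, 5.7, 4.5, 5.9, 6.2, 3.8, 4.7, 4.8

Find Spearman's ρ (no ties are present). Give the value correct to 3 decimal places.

Rank sprint: 5, 2, 8, 1, 4, 7, 6, 3
Rank jump: 5, 6, 2, 7, 8, 1, 3, 4
d = rank(sprint) − rank(jump): 0, -4, 6, -6, -4, 6, 3, -1; Σd² = 150
ρ = 1 − 6Σd² / [n(n²−1)] = 1 − 6×150 / (8×63) = 1 − 900/504 ≈ -0.786

-0.786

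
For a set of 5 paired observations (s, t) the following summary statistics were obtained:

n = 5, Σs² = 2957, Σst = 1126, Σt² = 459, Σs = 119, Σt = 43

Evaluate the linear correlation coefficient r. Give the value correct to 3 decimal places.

r = (nΣst − ΣsΣt) / √[(nΣs² − (Σs)²)(nΣt² − (Σt)²)]
Numerator: 5×1126 − 119×43 = 513
Denominator: √[(14785 − 14161)(2295 − 1849)] = √[624 × 446] = 527.5453
r = 513 / 527.5453 ≈ 0.972

0.972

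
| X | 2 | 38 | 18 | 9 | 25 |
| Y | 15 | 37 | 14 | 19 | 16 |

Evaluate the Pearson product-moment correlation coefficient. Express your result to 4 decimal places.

n = 5, ΣX = 92, ΣY = 101, ΣX² = 2478, ΣY² = 2407, ΣXY = 2259
nΣXY − ΣXΣY = 11295 − 9292 = 2003
nΣX² − (ΣX)² = 12390 − 8464 = 3926; nΣY² − (ΣY)² = 12035 − 10201 = 1834
r = 2003 / √(3926 × 1834) = 2003 / 2683.3345 ≈ 0.7465

0.7465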